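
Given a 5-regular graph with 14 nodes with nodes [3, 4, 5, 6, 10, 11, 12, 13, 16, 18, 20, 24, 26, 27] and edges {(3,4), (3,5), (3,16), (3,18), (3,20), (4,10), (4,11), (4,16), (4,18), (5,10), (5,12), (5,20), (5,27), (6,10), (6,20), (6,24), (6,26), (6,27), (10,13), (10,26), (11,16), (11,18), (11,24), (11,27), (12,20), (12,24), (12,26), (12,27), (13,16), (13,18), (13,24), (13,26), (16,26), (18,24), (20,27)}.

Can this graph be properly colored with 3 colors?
The clique on vertices [5, 12, 20, 27] has size 4 > 3, so it alone needs 4 colors.

No, G is not 3-colorable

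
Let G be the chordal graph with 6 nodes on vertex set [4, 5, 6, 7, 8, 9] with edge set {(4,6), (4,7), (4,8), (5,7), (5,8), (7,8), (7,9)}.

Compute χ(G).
Clique number ω(G) = 3 (lower bound: χ ≥ ω).
The clique on [4, 7, 8] has size 3, forcing χ ≥ 3, and the coloring below uses 3 colors, so χ(G) = 3.
A valid 3-coloring: color 1: [6, 7]; color 2: [8, 9]; color 3: [4, 5].

χ(G) = 3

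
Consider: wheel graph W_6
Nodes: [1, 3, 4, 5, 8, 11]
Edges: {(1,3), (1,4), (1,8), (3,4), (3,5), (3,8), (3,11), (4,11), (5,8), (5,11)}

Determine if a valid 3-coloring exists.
Odd cycle [5, 8, 1, 4, 11] needs 3 colors (χ ≥ 3).
Vertex 3 is adjacent to every vertex of [1, 4, 5, 8, 11], which already need 3 colors among themselves, so 3 needs a new color (χ ≥ 4).
Hence χ(G) ≥ 4 > 3, so no proper 3-coloring exists.

No, G is not 3-colorable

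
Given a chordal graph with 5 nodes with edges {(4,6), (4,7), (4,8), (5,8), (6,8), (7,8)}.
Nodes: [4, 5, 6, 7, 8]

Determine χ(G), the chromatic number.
Clique number ω(G) = 3 (lower bound: χ ≥ ω).
The clique on [4, 6, 8] has size 3, forcing χ ≥ 3, and the coloring below uses 3 colors, so χ(G) = 3.
A valid 3-coloring: color 1: [8]; color 2: [4, 5]; color 3: [6, 7].

χ(G) = 3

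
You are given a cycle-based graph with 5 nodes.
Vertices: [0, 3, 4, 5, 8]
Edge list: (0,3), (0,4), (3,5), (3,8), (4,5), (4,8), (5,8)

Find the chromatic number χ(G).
Clique number ω(G) = 3 (lower bound: χ ≥ ω).
The clique on [3, 5, 8] has size 3, forcing χ ≥ 3, and the coloring below uses 3 colors, so χ(G) = 3.
A valid 3-coloring: color 1: [0, 8]; color 2: [5]; color 3: [3, 4].

χ(G) = 3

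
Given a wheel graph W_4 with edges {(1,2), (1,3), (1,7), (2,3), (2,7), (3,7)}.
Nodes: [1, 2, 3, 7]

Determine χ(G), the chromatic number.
Clique number ω(G) = 4 (lower bound: χ ≥ ω).
The clique on [1, 2, 3, 7] has size 4, forcing χ ≥ 4, and the coloring below uses 4 colors, so χ(G) = 4.
A valid 4-coloring: color 1: [1]; color 2: [7]; color 3: [2]; color 4: [3].

χ(G) = 4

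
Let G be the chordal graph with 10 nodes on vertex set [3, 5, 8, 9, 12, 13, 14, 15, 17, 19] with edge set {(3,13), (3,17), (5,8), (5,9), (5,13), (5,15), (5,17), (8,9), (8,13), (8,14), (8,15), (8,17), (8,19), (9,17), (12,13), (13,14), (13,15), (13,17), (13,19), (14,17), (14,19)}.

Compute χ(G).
Clique number ω(G) = 4 (lower bound: χ ≥ ω).
The clique on [5, 8, 9, 17] has size 4, forcing χ ≥ 4, and the coloring below uses 4 colors, so χ(G) = 4.
A valid 4-coloring: color 1: [9, 13]; color 2: [3, 8, 12]; color 3: [15, 17, 19]; color 4: [5, 14].

χ(G) = 4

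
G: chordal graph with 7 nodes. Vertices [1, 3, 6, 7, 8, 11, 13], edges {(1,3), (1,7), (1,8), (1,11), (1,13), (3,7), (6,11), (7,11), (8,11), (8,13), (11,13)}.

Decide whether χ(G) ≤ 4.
A valid 4-coloring: color 1: [1, 6]; color 2: [3, 11]; color 3: [7, 8]; color 4: [13].
(χ(G) = 4 ≤ 4.)

Yes, G is 4-colorable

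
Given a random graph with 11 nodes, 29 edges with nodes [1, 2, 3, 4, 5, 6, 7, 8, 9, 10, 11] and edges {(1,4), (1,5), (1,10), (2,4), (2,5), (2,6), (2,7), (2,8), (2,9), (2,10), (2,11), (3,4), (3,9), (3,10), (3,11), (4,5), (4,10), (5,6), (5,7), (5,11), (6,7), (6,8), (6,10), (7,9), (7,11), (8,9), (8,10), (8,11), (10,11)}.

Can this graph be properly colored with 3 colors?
The clique on vertices [2, 8, 10, 11] has size 4 > 3, so it alone needs 4 colors.

No, G is not 3-colorable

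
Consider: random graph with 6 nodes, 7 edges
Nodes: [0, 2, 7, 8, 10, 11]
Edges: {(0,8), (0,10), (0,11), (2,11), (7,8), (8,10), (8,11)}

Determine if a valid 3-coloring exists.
Yes, G is 3-colorable

A valid 3-coloring: color 1: [2, 8]; color 2: [7, 10, 11]; color 3: [0].
(χ(G) = 3 ≤ 3.)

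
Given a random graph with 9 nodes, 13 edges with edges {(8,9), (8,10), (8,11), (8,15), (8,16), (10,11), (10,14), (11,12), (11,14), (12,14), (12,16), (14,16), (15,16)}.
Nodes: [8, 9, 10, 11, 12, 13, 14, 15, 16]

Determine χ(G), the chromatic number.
Clique number ω(G) = 3 (lower bound: χ ≥ ω).
The clique on [8, 15, 16] has size 3, forcing χ ≥ 3, and the coloring below uses 3 colors, so χ(G) = 3.
A valid 3-coloring: color 1: [8, 13, 14]; color 2: [9, 11, 16]; color 3: [10, 12, 15].

χ(G) = 3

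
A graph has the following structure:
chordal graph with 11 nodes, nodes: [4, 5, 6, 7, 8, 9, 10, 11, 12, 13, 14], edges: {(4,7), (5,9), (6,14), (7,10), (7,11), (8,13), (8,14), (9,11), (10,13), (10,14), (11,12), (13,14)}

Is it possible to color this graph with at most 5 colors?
Yes, G is 5-colorable

A valid 5-coloring: color 1: [7, 9, 12, 14]; color 2: [4, 5, 6, 8, 10, 11]; color 3: [13].
(χ(G) = 3 ≤ 5.)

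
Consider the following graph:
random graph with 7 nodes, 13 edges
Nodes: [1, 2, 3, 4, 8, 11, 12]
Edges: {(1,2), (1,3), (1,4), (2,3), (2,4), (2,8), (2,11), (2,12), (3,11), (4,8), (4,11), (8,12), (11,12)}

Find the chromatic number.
χ(G) = 3

Clique number ω(G) = 3 (lower bound: χ ≥ ω).
The clique on [1, 2, 3] has size 3, forcing χ ≥ 3, and the coloring below uses 3 colors, so χ(G) = 3.
A valid 3-coloring: color 1: [2]; color 2: [3, 4, 12]; color 3: [1, 8, 11].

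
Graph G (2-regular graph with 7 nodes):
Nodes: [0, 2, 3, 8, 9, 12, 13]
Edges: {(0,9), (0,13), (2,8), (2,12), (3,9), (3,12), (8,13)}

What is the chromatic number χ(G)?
Clique number ω(G) = 2 (lower bound: χ ≥ ω).
Odd cycle [8, 13, 0, 9, 3, 12, 2] needs 3 colors (χ ≥ 3).
The coloring below uses 3 colors, so χ(G) = 3.
A valid 3-coloring: color 1: [9, 12, 13]; color 2: [0, 2, 3]; color 3: [8].

χ(G) = 3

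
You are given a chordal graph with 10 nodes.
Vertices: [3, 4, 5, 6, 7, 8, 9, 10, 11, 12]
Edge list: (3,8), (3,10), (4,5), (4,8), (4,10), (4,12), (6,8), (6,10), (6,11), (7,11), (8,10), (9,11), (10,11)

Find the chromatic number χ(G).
Clique number ω(G) = 3 (lower bound: χ ≥ ω).
The clique on [3, 8, 10] has size 3, forcing χ ≥ 3, and the coloring below uses 3 colors, so χ(G) = 3.
A valid 3-coloring: color 1: [5, 7, 9, 10, 12]; color 2: [8, 11]; color 3: [3, 4, 6].

χ(G) = 3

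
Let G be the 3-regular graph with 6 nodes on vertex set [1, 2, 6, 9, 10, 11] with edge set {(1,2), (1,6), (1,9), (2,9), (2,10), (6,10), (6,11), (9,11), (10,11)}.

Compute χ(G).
χ(G) = 3

Clique number ω(G) = 3 (lower bound: χ ≥ ω).
The clique on [1, 2, 9] has size 3, forcing χ ≥ 3, and the coloring below uses 3 colors, so χ(G) = 3.
A valid 3-coloring: color 1: [2, 6]; color 2: [9, 10]; color 3: [1, 11].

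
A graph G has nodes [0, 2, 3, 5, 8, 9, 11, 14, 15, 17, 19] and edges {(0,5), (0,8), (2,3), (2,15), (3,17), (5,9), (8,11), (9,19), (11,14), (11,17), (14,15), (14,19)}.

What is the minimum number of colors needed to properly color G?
Clique number ω(G) = 2 (lower bound: χ ≥ ω).
Odd cycle [0, 5, 9, 19, 14, 11, 8] needs 3 colors (χ ≥ 3).
The coloring below uses 3 colors, so χ(G) = 3.
A valid 3-coloring: color 1: [3, 5, 11, 15, 19]; color 2: [0, 2, 9, 14, 17]; color 3: [8].

χ(G) = 3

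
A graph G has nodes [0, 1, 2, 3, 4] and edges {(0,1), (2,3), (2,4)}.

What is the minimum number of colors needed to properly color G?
Clique number ω(G) = 2 (lower bound: χ ≥ ω).
The graph is bipartite (no odd cycle), so 2 colors suffice: χ(G) = 2.
A valid 2-coloring: color 1: [0, 2]; color 2: [1, 3, 4].

χ(G) = 2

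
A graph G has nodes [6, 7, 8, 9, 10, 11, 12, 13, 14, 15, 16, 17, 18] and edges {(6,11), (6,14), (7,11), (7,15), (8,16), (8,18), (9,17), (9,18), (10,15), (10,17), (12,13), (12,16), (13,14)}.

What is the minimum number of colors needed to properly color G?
Clique number ω(G) = 2 (lower bound: χ ≥ ω).
Odd cycle [13, 12, 16, 8, 18, 9, 17, 10, 15, 7, 11, 6, 14] needs 3 colors (χ ≥ 3).
The coloring below uses 3 colors, so χ(G) = 3.
A valid 3-coloring: color 1: [6, 7, 10, 13, 16, 18]; color 2: [8, 9, 11, 12, 14, 15]; color 3: [17].

χ(G) = 3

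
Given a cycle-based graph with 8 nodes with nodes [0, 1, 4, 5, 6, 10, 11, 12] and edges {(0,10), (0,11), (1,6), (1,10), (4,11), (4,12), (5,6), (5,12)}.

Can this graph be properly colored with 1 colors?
Edge (0,10) forces its endpoints to differ, so 1 color is not enough.

No, G is not 1-colorable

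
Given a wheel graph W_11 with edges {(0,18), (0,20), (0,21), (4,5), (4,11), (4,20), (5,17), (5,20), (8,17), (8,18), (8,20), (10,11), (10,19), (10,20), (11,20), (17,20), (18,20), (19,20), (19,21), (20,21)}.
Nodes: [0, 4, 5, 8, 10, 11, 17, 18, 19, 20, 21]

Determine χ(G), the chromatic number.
Clique number ω(G) = 3 (lower bound: χ ≥ ω).
The clique on [0, 18, 20] has size 3, forcing χ ≥ 3, and the coloring below uses 3 colors, so χ(G) = 3.
A valid 3-coloring: color 1: [20]; color 2: [4, 10, 17, 18, 21]; color 3: [0, 5, 8, 11, 19].

χ(G) = 3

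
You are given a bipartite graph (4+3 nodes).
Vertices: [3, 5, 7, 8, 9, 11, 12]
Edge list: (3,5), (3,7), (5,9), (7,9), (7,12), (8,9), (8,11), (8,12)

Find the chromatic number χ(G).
χ(G) = 2

Clique number ω(G) = 2 (lower bound: χ ≥ ω).
The graph is bipartite (no odd cycle), so 2 colors suffice: χ(G) = 2.
A valid 2-coloring: color 1: [3, 9, 11, 12]; color 2: [5, 7, 8].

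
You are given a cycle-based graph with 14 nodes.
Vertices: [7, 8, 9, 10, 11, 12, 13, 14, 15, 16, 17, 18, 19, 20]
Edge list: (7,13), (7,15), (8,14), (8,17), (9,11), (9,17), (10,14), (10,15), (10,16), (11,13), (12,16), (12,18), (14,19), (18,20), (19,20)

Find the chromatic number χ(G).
χ(G) = 3

Clique number ω(G) = 2 (lower bound: χ ≥ ω).
Odd cycle [8, 17, 9, 11, 13, 7, 15, 10, 14] needs 3 colors (χ ≥ 3).
The coloring below uses 3 colors, so χ(G) = 3.
A valid 3-coloring: color 1: [7, 11, 12, 14, 17, 20]; color 2: [8, 9, 10, 13, 18, 19]; color 3: [15, 16].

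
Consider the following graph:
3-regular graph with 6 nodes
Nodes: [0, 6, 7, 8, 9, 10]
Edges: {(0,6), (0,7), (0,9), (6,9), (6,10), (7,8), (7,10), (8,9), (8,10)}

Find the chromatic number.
Clique number ω(G) = 3 (lower bound: χ ≥ ω).
The clique on [0, 6, 9] has size 3, forcing χ ≥ 3, and the coloring below uses 3 colors, so χ(G) = 3.
A valid 3-coloring: color 1: [0, 10]; color 2: [7, 9]; color 3: [6, 8].

χ(G) = 3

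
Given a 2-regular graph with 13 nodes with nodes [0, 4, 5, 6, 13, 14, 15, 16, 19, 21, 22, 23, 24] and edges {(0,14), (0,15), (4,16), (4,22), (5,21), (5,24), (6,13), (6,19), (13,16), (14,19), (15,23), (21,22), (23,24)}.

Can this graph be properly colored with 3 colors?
Yes, G is 3-colorable

A valid 3-coloring: color 1: [4, 13, 14, 15, 21, 24]; color 2: [0, 5, 16, 19, 22, 23]; color 3: [6].
(χ(G) = 3 ≤ 3.)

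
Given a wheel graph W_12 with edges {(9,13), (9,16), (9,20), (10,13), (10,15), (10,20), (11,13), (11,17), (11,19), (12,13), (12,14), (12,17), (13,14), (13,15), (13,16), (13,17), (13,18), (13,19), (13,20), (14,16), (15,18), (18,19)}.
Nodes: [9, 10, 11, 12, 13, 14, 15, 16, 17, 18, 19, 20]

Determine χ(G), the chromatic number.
Clique number ω(G) = 3 (lower bound: χ ≥ ω).
Odd cycle [16, 14, 12, 17, 11, 19, 18, 15, 10, 20, 9] needs 3 colors (χ ≥ 3).
Vertex 13 is adjacent to every vertex of [9, 10, 11, 12, 14, 15, 16, 17, 18, 19, 20], which already need 3 colors among themselves, so 13 needs a new color (χ ≥ 4).
The coloring below uses 4 colors, so χ(G) = 4.
A valid 4-coloring: color 1: [13]; color 2: [11, 12, 16, 18, 20]; color 3: [9, 14, 15, 17, 19]; color 4: [10].

χ(G) = 4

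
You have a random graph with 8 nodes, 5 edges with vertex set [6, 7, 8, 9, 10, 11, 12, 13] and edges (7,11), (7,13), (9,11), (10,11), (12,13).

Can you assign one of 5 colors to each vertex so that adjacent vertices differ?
Yes, G is 5-colorable

A valid 5-coloring: color 1: [6, 8, 11, 13]; color 2: [7, 9, 10, 12].
(χ(G) = 2 ≤ 5.)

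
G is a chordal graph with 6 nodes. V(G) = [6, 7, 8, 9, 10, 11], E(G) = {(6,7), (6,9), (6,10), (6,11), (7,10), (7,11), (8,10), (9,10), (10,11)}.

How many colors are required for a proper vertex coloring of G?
Clique number ω(G) = 4 (lower bound: χ ≥ ω).
The clique on [6, 7, 10, 11] has size 4, forcing χ ≥ 4, and the coloring below uses 4 colors, so χ(G) = 4.
A valid 4-coloring: color 1: [10]; color 2: [6, 8]; color 3: [9, 11]; color 4: [7].

χ(G) = 4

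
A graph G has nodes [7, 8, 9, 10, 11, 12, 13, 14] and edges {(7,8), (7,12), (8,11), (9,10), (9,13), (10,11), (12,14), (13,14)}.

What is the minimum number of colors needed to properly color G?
χ(G) = 2

Clique number ω(G) = 2 (lower bound: χ ≥ ω).
The graph is bipartite (no odd cycle), so 2 colors suffice: χ(G) = 2.
A valid 2-coloring: color 1: [7, 9, 11, 14]; color 2: [8, 10, 12, 13].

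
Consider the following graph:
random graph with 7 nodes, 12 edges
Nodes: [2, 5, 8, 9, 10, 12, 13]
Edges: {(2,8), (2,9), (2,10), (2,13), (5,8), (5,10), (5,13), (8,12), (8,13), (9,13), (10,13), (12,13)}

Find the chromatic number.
χ(G) = 3

Clique number ω(G) = 3 (lower bound: χ ≥ ω).
The clique on [2, 8, 13] has size 3, forcing χ ≥ 3, and the coloring below uses 3 colors, so χ(G) = 3.
A valid 3-coloring: color 1: [13]; color 2: [2, 5, 12]; color 3: [8, 9, 10].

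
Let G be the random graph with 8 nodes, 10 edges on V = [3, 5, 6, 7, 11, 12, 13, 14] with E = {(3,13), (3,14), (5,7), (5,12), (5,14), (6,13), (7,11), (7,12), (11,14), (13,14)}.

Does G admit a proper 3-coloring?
Yes, G is 3-colorable

A valid 3-coloring: color 1: [6, 7, 14]; color 2: [5, 11, 13]; color 3: [3, 12].
(χ(G) = 3 ≤ 3.)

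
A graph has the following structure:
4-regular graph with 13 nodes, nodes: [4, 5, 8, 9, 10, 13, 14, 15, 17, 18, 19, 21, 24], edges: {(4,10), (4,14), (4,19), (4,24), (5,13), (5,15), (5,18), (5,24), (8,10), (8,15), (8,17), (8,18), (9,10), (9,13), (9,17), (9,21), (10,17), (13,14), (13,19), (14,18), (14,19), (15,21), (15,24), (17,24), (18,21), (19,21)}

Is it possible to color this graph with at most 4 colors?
A valid 4-coloring: color 1: [4, 13, 15, 17, 18]; color 2: [5, 10, 14, 21]; color 3: [8, 9, 19, 24].
(χ(G) = 3 ≤ 4.)

Yes, G is 4-colorable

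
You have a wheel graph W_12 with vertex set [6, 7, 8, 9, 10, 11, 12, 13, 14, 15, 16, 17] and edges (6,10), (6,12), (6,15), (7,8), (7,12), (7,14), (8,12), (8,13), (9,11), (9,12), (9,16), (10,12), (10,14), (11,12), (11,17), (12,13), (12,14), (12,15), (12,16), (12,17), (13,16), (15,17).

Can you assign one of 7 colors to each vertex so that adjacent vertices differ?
Yes, G is 7-colorable

A valid 7-coloring: color 1: [12]; color 2: [7, 9, 10, 13, 17]; color 3: [6, 8, 11, 14, 16]; color 4: [15].
(χ(G) = 4 ≤ 7.)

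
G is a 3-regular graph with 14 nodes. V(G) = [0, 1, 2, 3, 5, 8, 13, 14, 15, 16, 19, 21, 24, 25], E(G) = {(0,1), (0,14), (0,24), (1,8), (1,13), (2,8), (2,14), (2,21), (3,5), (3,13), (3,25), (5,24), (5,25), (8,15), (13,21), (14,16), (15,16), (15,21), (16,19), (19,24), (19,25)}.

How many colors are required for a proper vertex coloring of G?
Clique number ω(G) = 3 (lower bound: χ ≥ ω).
The clique on [3, 5, 25] has size 3, forcing χ ≥ 3, and the coloring below uses 3 colors, so χ(G) = 3.
A valid 3-coloring: color 1: [0, 2, 5, 13, 16]; color 2: [8, 14, 21, 24, 25]; color 3: [1, 3, 15, 19].

χ(G) = 3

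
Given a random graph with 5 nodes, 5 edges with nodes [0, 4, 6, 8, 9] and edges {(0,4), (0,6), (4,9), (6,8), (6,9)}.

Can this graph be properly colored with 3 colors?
A valid 3-coloring: color 1: [4, 6]; color 2: [0, 8, 9].
(χ(G) = 2 ≤ 3.)

Yes, G is 3-colorable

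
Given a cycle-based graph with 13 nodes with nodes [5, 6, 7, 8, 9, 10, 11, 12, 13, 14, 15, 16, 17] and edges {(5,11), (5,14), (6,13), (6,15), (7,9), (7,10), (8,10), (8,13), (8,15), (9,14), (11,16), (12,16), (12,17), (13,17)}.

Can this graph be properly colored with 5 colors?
A valid 5-coloring: color 1: [5, 9, 10, 13, 15, 16]; color 2: [6, 7, 8, 11, 12, 14]; color 3: [17].
(χ(G) = 3 ≤ 5.)

Yes, G is 5-colorable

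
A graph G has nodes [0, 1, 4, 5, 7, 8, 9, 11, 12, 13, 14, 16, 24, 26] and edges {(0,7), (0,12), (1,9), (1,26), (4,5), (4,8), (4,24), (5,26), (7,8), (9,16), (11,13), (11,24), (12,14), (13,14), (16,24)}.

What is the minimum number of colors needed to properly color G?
χ(G) = 3

Clique number ω(G) = 2 (lower bound: χ ≥ ω).
Odd cycle [4, 8, 7, 0, 12, 14, 13, 11, 24] needs 3 colors (χ ≥ 3).
The coloring below uses 3 colors, so χ(G) = 3.
A valid 3-coloring: color 1: [0, 8, 9, 14, 24, 26]; color 2: [1, 4, 7, 11, 12, 16]; color 3: [5, 13].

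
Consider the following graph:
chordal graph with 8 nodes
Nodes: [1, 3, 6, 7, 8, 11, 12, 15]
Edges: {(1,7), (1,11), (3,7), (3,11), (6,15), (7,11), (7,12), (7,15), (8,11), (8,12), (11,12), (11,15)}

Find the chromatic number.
χ(G) = 3

Clique number ω(G) = 3 (lower bound: χ ≥ ω).
The clique on [8, 11, 12] has size 3, forcing χ ≥ 3, and the coloring below uses 3 colors, so χ(G) = 3.
A valid 3-coloring: color 1: [6, 11]; color 2: [7, 8]; color 3: [1, 3, 12, 15].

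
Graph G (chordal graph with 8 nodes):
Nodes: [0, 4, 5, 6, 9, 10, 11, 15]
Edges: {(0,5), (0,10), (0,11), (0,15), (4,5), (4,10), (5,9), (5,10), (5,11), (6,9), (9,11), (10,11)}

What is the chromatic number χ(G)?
Clique number ω(G) = 4 (lower bound: χ ≥ ω).
The clique on [0, 5, 10, 11] has size 4, forcing χ ≥ 4, and the coloring below uses 4 colors, so χ(G) = 4.
A valid 4-coloring: color 1: [5, 6, 15]; color 2: [4, 11]; color 3: [0, 9]; color 4: [10].

χ(G) = 4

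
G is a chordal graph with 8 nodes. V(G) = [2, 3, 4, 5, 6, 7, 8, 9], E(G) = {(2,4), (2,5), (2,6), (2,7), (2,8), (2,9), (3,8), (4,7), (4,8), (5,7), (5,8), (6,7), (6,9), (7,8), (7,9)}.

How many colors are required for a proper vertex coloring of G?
Clique number ω(G) = 4 (lower bound: χ ≥ ω).
The clique on [2, 4, 7, 8] has size 4, forcing χ ≥ 4, and the coloring below uses 4 colors, so χ(G) = 4.
A valid 4-coloring: color 1: [2, 3]; color 2: [7]; color 3: [6, 8]; color 4: [4, 5, 9].

χ(G) = 4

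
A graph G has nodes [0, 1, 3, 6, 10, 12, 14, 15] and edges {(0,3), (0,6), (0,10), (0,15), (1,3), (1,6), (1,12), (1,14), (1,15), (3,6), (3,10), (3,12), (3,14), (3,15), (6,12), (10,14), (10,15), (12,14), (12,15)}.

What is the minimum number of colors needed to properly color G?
χ(G) = 4

Clique number ω(G) = 4 (lower bound: χ ≥ ω).
The clique on [0, 3, 10, 15] has size 4, forcing χ ≥ 4, and the coloring below uses 4 colors, so χ(G) = 4.
A valid 4-coloring: color 1: [3]; color 2: [1, 10]; color 3: [6, 14, 15]; color 4: [0, 12].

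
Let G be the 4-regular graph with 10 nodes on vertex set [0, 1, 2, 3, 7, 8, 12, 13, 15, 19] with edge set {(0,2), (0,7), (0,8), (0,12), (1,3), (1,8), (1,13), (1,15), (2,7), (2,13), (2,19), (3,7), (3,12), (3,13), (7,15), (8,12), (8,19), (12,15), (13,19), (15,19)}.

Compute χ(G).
χ(G) = 3

Clique number ω(G) = 3 (lower bound: χ ≥ ω).
The clique on [0, 8, 12] has size 3, forcing χ ≥ 3, and the coloring below uses 3 colors, so χ(G) = 3.
A valid 3-coloring: color 1: [0, 13, 15]; color 2: [1, 7, 12, 19]; color 3: [2, 3, 8].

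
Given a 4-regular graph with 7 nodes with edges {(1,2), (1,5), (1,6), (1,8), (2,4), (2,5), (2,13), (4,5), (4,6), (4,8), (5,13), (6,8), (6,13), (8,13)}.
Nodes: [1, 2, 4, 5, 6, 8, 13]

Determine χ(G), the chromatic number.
Clique number ω(G) = 3 (lower bound: χ ≥ ω).
The clique on [1, 6, 8] has size 3, forcing χ ≥ 3, and the coloring below uses 3 colors, so χ(G) = 3.
A valid 3-coloring: color 1: [2, 6]; color 2: [5, 8]; color 3: [1, 4, 13].

χ(G) = 3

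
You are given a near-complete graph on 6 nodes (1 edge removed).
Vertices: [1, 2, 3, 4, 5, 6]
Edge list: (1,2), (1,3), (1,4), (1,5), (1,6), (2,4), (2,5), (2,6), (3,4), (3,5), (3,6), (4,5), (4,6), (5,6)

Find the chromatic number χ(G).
Clique number ω(G) = 5 (lower bound: χ ≥ ω).
The clique on [1, 2, 4, 5, 6] has size 5, forcing χ ≥ 5, and the coloring below uses 5 colors, so χ(G) = 5.
A valid 5-coloring: color 1: [1]; color 2: [5]; color 3: [6]; color 4: [4]; color 5: [2, 3].

χ(G) = 5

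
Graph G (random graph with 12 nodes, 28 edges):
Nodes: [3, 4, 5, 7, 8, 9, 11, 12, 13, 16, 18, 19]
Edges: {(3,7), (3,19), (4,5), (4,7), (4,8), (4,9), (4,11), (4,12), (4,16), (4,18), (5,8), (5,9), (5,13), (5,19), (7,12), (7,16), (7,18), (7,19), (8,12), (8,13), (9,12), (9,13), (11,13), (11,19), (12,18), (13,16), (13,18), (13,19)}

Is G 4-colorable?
Yes, G is 4-colorable

A valid 4-coloring: color 1: [3, 4, 13]; color 2: [7, 8, 9, 11]; color 3: [12, 16, 19]; color 4: [5, 18].
(χ(G) = 4 ≤ 4.)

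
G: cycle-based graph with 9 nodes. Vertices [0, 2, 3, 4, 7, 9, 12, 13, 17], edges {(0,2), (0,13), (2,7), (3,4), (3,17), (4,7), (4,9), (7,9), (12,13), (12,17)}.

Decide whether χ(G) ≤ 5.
A valid 5-coloring: color 1: [0, 3, 7, 12]; color 2: [2, 4, 13, 17]; color 3: [9].
(χ(G) = 3 ≤ 5.)

Yes, G is 5-colorable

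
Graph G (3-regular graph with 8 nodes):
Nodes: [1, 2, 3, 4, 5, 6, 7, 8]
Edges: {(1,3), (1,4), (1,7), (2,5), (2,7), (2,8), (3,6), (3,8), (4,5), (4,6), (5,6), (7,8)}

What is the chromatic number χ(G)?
χ(G) = 3

Clique number ω(G) = 3 (lower bound: χ ≥ ω).
The clique on [2, 7, 8] has size 3, forcing χ ≥ 3, and the coloring below uses 3 colors, so χ(G) = 3.
A valid 3-coloring: color 1: [1, 5, 8]; color 2: [2, 3, 4]; color 3: [6, 7].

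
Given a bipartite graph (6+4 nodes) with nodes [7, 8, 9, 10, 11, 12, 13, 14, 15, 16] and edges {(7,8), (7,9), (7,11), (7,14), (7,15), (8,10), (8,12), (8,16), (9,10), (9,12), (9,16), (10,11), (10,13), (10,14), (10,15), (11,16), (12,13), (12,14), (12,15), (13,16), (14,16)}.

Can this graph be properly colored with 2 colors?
A valid 2-coloring: color 1: [7, 10, 12, 16]; color 2: [8, 9, 11, 13, 14, 15].
(χ(G) = 2 ≤ 2.)

Yes, G is 2-colorable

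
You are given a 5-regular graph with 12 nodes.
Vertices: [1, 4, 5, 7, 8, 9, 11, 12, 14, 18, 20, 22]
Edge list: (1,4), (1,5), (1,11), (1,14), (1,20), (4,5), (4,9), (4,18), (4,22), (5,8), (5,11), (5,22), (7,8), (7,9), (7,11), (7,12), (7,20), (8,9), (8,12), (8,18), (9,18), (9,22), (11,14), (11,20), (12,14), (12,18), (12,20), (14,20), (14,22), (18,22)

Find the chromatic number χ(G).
Clique number ω(G) = 4 (lower bound: χ ≥ ω).
The clique on [1, 11, 14, 20] has size 4, forcing χ ≥ 4, and the coloring below uses 4 colors, so χ(G) = 4.
A valid 4-coloring: color 1: [9, 11, 12]; color 2: [1, 7, 22]; color 3: [4, 8, 20]; color 4: [5, 14, 18].

χ(G) = 4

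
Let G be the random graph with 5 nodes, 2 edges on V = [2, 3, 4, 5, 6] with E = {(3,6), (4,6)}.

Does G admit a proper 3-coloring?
Yes, G is 3-colorable

A valid 3-coloring: color 1: [2, 5, 6]; color 2: [3, 4].
(χ(G) = 2 ≤ 3.)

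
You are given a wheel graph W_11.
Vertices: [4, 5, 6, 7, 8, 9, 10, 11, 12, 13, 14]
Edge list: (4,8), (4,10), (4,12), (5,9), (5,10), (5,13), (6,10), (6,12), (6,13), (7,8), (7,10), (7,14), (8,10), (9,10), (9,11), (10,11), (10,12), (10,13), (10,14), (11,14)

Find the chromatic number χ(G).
χ(G) = 3

Clique number ω(G) = 3 (lower bound: χ ≥ ω).
The clique on [4, 8, 10] has size 3, forcing χ ≥ 3, and the coloring below uses 3 colors, so χ(G) = 3.
A valid 3-coloring: color 1: [10]; color 2: [8, 9, 12, 13, 14]; color 3: [4, 5, 6, 7, 11].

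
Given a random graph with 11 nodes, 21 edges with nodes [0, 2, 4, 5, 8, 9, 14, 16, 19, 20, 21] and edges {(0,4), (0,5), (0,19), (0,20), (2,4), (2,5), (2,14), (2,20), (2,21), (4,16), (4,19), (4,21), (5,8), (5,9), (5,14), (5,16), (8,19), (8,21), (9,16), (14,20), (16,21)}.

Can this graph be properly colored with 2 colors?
The clique on vertices [0, 4, 19] has size 3 > 2, so it alone needs 3 colors.

No, G is not 2-colorable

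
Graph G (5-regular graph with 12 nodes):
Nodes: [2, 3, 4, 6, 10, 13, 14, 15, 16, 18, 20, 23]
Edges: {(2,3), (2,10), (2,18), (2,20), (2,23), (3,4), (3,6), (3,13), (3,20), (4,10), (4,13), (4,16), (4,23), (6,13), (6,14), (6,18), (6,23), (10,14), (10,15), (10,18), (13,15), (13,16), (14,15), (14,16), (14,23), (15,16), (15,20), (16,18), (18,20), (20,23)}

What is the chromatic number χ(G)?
χ(G) = 4

Clique number ω(G) = 3 (lower bound: χ ≥ ω).
Suppose a proper 3-coloring c exists. The clique [2, 3, 20] takes 3 distinct colors; by symmetry let c(2) = 1, c(3) = 2, c(20) = 3.
- Vertex 18: neighbors [2, 20] already have colors [1, 3] ⇒ c(18) = 2.
- Vertex 10: neighbors [2, 18] already have colors [1, 2] ⇒ c(10) = 3.
- Vertex 4: neighbors [3, 10] already have colors [2, 3] ⇒ c(4) = 1.
- Vertex 13: neighbors [4, 3] already have colors [1, 2] ⇒ c(13) = 3.
- Vertex 16: neighbors [4, 18, 13] already have colors [1, 2, 3] — all 3 colors blocked. Contradiction.
The forced assignments end in a contradiction, so G has no proper 3-coloring (χ ≥ 4).
The coloring below uses 4 colors, so χ(G) = 4.
A valid 4-coloring: color 1: [3, 14, 18]; color 2: [2, 4, 6, 15]; color 3: [10, 13, 20]; color 4: [16, 23].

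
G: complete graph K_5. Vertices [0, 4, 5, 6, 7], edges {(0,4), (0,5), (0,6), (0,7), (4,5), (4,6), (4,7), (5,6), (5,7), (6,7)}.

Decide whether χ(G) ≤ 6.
A valid 6-coloring: color 1: [5]; color 2: [0]; color 3: [7]; color 4: [4]; color 5: [6].
(χ(G) = 5 ≤ 6.)

Yes, G is 6-colorable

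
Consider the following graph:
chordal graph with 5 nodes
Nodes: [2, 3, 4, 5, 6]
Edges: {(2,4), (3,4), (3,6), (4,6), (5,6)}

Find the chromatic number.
χ(G) = 3

Clique number ω(G) = 3 (lower bound: χ ≥ ω).
The clique on [3, 4, 6] has size 3, forcing χ ≥ 3, and the coloring below uses 3 colors, so χ(G) = 3.
A valid 3-coloring: color 1: [2, 6]; color 2: [4, 5]; color 3: [3].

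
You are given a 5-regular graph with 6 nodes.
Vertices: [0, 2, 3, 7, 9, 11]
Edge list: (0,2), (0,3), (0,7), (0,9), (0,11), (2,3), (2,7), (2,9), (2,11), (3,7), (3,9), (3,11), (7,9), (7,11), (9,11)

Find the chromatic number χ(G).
χ(G) = 6

Clique number ω(G) = 6 (lower bound: χ ≥ ω).
The clique on [0, 2, 3, 7, 9, 11] has size 6, forcing χ ≥ 6, and the coloring below uses 6 colors, so χ(G) = 6.
A valid 6-coloring: color 1: [7]; color 2: [9]; color 3: [0]; color 4: [2]; color 5: [11]; color 6: [3].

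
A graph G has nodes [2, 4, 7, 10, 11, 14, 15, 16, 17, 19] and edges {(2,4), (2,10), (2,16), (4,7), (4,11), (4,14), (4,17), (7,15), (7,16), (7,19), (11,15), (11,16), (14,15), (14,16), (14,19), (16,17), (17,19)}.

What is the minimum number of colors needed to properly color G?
χ(G) = 2

Clique number ω(G) = 2 (lower bound: χ ≥ ω).
The graph is bipartite (no odd cycle), so 2 colors suffice: χ(G) = 2.
A valid 2-coloring: color 1: [4, 10, 15, 16, 19]; color 2: [2, 7, 11, 14, 17].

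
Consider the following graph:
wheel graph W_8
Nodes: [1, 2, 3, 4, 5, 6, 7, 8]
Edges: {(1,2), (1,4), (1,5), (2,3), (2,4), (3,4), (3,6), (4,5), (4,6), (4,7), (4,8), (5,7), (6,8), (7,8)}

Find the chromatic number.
Clique number ω(G) = 3 (lower bound: χ ≥ ω).
Odd cycle [5, 1, 2, 3, 6, 8, 7] needs 3 colors (χ ≥ 3).
Vertex 4 is adjacent to every vertex of [1, 2, 3, 5, 6, 7, 8], which already need 3 colors among themselves, so 4 needs a new color (χ ≥ 4).
The coloring below uses 4 colors, so χ(G) = 4.
A valid 4-coloring: color 1: [4]; color 2: [2, 5, 8]; color 3: [1, 3, 7]; color 4: [6].

χ(G) = 4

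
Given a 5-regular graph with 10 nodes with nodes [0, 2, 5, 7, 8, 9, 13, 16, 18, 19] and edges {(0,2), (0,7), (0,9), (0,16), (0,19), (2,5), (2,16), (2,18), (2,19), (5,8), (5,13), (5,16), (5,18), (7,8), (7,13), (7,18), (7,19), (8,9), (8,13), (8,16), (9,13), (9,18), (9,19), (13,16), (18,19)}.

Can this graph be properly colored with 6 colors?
A valid 6-coloring: color 1: [16, 18]; color 2: [5, 7, 9]; color 3: [2, 8]; color 4: [0, 13]; color 5: [19].
(χ(G) = 4 ≤ 6.)

Yes, G is 6-colorable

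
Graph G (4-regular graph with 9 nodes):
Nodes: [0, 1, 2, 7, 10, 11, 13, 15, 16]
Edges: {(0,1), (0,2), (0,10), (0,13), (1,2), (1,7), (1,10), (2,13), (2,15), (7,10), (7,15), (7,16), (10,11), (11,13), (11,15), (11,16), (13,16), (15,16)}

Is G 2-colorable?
No, G is not 2-colorable

The clique on vertices [0, 1, 10] has size 3 > 2, so it alone needs 3 colors.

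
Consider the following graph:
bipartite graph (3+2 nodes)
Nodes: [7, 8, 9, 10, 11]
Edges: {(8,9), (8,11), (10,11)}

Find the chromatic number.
χ(G) = 2

Clique number ω(G) = 2 (lower bound: χ ≥ ω).
The graph is bipartite (no odd cycle), so 2 colors suffice: χ(G) = 2.
A valid 2-coloring: color 1: [7, 8, 10]; color 2: [9, 11].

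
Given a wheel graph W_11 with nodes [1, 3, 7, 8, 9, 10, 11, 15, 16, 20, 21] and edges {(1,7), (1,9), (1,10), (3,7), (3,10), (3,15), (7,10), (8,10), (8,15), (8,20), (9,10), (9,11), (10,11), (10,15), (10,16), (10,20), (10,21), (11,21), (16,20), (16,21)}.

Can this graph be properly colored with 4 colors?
Yes, G is 4-colorable

A valid 4-coloring: color 1: [10]; color 2: [1, 3, 8, 11, 16]; color 3: [7, 9, 15, 20, 21].
(χ(G) = 3 ≤ 4.)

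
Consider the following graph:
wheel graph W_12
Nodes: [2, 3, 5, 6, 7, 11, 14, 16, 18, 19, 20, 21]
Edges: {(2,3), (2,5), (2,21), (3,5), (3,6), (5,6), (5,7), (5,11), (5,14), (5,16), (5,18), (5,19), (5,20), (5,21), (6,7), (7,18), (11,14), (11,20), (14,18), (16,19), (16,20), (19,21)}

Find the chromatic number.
χ(G) = 4

Clique number ω(G) = 3 (lower bound: χ ≥ ω).
Odd cycle [3, 2, 21, 19, 16, 20, 11, 14, 18, 7, 6] needs 3 colors (χ ≥ 3).
Vertex 5 is adjacent to every vertex of [2, 3, 6, 7, 11, 14, 16, 18, 19, 20, 21], which already need 3 colors among themselves, so 5 needs a new color (χ ≥ 4).
The coloring below uses 4 colors, so χ(G) = 4.
A valid 4-coloring: color 1: [5]; color 2: [3, 7, 11, 16, 21]; color 3: [2, 6, 14, 19, 20]; color 4: [18].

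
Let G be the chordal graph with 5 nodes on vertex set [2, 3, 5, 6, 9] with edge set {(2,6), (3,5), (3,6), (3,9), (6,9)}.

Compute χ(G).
χ(G) = 3

Clique number ω(G) = 3 (lower bound: χ ≥ ω).
The clique on [3, 6, 9] has size 3, forcing χ ≥ 3, and the coloring below uses 3 colors, so χ(G) = 3.
A valid 3-coloring: color 1: [2, 3]; color 2: [5, 6]; color 3: [9].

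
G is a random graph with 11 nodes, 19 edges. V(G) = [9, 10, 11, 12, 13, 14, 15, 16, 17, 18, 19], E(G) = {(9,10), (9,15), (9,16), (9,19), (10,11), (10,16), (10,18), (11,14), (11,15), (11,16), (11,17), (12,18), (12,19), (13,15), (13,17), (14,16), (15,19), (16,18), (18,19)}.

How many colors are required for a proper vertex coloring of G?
χ(G) = 3

Clique number ω(G) = 3 (lower bound: χ ≥ ω).
The clique on [9, 10, 16] has size 3, forcing χ ≥ 3, and the coloring below uses 3 colors, so χ(G) = 3.
A valid 3-coloring: color 1: [9, 11, 13, 18]; color 2: [16, 17, 19]; color 3: [10, 12, 14, 15].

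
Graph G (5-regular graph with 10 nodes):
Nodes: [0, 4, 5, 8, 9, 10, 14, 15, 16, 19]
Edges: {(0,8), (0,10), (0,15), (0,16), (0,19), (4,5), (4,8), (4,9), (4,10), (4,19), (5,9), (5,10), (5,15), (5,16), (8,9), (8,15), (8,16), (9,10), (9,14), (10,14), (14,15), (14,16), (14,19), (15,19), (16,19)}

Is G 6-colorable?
A valid 6-coloring: color 1: [0, 4, 14]; color 2: [10, 15, 16]; color 3: [5, 8, 19]; color 4: [9].
(χ(G) = 4 ≤ 6.)

Yes, G is 6-colorable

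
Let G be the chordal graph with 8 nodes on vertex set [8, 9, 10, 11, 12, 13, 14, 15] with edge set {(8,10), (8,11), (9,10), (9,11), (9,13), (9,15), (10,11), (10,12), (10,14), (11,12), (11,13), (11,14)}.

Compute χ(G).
χ(G) = 3

Clique number ω(G) = 3 (lower bound: χ ≥ ω).
The clique on [8, 10, 11] has size 3, forcing χ ≥ 3, and the coloring below uses 3 colors, so χ(G) = 3.
A valid 3-coloring: color 1: [11, 15]; color 2: [10, 13]; color 3: [8, 9, 12, 14].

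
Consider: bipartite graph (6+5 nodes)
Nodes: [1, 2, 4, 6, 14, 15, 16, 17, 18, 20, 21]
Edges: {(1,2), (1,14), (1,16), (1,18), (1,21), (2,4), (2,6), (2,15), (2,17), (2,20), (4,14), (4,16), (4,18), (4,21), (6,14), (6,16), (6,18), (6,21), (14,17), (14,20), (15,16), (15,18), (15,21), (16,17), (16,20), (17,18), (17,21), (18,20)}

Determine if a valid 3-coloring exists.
A valid 3-coloring: color 1: [2, 14, 16, 18, 21]; color 2: [1, 4, 6, 15, 17, 20].
(χ(G) = 2 ≤ 3.)

Yes, G is 3-colorable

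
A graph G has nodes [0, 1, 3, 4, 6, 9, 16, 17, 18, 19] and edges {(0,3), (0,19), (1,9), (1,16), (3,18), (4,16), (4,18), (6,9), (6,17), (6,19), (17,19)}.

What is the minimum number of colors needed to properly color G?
Clique number ω(G) = 3 (lower bound: χ ≥ ω).
The clique on [6, 17, 19] has size 3, forcing χ ≥ 3, and the coloring below uses 3 colors, so χ(G) = 3.
A valid 3-coloring: color 1: [9, 16, 18, 19]; color 2: [0, 1, 4, 6]; color 3: [3, 17].

χ(G) = 3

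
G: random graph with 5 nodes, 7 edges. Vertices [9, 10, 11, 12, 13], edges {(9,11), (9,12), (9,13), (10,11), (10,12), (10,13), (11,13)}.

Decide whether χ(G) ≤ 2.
The clique on vertices [9, 11, 13] has size 3 > 2, so it alone needs 3 colors.

No, G is not 2-colorable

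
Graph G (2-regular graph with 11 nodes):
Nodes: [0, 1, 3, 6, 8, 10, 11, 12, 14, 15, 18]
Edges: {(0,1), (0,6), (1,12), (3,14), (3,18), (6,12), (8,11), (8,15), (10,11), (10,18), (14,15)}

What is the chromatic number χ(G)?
Clique number ω(G) = 2 (lower bound: χ ≥ ω).
Odd cycle [10, 18, 3, 14, 15, 8, 11] needs 3 colors (χ ≥ 3).
The coloring below uses 3 colors, so χ(G) = 3.
A valid 3-coloring: color 1: [0, 8, 12, 14, 18]; color 2: [1, 3, 6, 11, 15]; color 3: [10].

χ(G) = 3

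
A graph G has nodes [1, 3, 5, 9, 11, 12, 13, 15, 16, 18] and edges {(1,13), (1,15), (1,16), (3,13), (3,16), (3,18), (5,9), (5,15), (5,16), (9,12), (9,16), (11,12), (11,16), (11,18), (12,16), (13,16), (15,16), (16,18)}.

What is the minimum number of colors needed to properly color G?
χ(G) = 4

Clique number ω(G) = 3 (lower bound: χ ≥ ω).
Odd cycle [1, 15, 5, 9, 12, 11, 18, 3, 13] needs 3 colors (χ ≥ 3).
Vertex 16 is adjacent to every vertex of [1, 3, 5, 9, 11, 12, 13, 15, 18], which already need 3 colors among themselves, so 16 needs a new color (χ ≥ 4).
The coloring below uses 4 colors, so χ(G) = 4.
A valid 4-coloring: color 1: [16]; color 2: [1, 3, 5, 12]; color 3: [9, 11, 13, 15]; color 4: [18].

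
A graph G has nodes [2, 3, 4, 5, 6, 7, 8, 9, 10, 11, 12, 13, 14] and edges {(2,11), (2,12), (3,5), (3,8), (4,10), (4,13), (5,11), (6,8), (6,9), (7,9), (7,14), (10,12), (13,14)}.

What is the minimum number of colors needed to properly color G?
Clique number ω(G) = 2 (lower bound: χ ≥ ω).
Odd cycle [7, 9, 6, 8, 3, 5, 11, 2, 12, 10, 4, 13, 14] needs 3 colors (χ ≥ 3).
The coloring below uses 3 colors, so χ(G) = 3.
A valid 3-coloring: color 1: [3, 6, 7, 11, 12, 13]; color 2: [2, 4, 5, 8, 9, 14]; color 3: [10].

χ(G) = 3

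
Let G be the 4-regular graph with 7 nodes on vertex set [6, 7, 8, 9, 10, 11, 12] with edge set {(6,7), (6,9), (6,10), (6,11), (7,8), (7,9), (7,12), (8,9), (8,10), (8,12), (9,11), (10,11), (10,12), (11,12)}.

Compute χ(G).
χ(G) = 4

Clique number ω(G) = 3 (lower bound: χ ≥ ω).
Suppose a proper 3-coloring c exists. The clique [6, 7, 9] takes 3 distinct colors; by symmetry let c(6) = 1, c(7) = 2, c(9) = 3.
- Vertex 8: neighbors [7, 9] already have colors [2, 3] ⇒ c(8) = 1.
- Vertex 11: neighbors [6, 9] already have colors [1, 3] ⇒ c(11) = 2.
- Vertex 10: neighbors [6, 11] already have colors [1, 2] ⇒ c(10) = 3.
- Vertex 12: neighbors [8, 7, 10] already have colors [1, 2, 3] — all 3 colors blocked. Contradiction.
The forced assignments end in a contradiction, so G has no proper 3-coloring (χ ≥ 4).
The coloring below uses 4 colors, so χ(G) = 4.
A valid 4-coloring: color 1: [7, 10]; color 2: [9, 12]; color 3: [6, 8]; color 4: [11].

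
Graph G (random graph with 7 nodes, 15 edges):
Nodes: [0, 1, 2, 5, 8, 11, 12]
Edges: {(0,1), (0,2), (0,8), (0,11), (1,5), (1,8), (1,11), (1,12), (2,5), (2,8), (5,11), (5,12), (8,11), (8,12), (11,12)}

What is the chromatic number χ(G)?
χ(G) = 4

Clique number ω(G) = 4 (lower bound: χ ≥ ω).
The clique on [0, 1, 8, 11] has size 4, forcing χ ≥ 4, and the coloring below uses 4 colors, so χ(G) = 4.
A valid 4-coloring: color 1: [2, 11]; color 2: [1]; color 3: [5, 8]; color 4: [0, 12].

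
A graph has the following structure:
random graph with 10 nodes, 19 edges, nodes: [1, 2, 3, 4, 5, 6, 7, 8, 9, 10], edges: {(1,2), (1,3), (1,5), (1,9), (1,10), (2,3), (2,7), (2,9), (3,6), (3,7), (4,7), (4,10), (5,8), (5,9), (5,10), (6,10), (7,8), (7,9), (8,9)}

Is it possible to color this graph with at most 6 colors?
A valid 6-coloring: color 1: [1, 6, 7]; color 2: [3, 9, 10]; color 3: [2, 4, 5]; color 4: [8].
(χ(G) = 4 ≤ 6.)

Yes, G is 6-colorable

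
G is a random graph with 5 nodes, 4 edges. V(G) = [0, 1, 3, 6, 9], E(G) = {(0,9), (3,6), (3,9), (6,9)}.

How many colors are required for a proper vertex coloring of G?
Clique number ω(G) = 3 (lower bound: χ ≥ ω).
The clique on [3, 6, 9] has size 3, forcing χ ≥ 3, and the coloring below uses 3 colors, so χ(G) = 3.
A valid 3-coloring: color 1: [1, 9]; color 2: [0, 3]; color 3: [6].

χ(G) = 3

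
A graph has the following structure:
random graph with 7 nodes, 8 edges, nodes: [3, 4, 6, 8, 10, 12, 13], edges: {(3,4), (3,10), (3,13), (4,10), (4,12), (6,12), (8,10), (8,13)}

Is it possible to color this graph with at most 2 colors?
No, G is not 2-colorable

The clique on vertices [3, 4, 10] has size 3 > 2, so it alone needs 3 colors.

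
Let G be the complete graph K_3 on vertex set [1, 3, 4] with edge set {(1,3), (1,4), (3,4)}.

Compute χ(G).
Clique number ω(G) = 3 (lower bound: χ ≥ ω).
The clique on [1, 3, 4] has size 3, forcing χ ≥ 3, and the coloring below uses 3 colors, so χ(G) = 3.
A valid 3-coloring: color 1: [1]; color 2: [4]; color 3: [3].

χ(G) = 3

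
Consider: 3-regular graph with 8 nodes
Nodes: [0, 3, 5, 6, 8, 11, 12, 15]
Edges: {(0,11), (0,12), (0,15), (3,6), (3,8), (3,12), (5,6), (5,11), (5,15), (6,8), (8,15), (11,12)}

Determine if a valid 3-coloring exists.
A valid 3-coloring: color 1: [6, 11, 15]; color 2: [5, 8, 12]; color 3: [0, 3].
(χ(G) = 3 ≤ 3.)

Yes, G is 3-colorable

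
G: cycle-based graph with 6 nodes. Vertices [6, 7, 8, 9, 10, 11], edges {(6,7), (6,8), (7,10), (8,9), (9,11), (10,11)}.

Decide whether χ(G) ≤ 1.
Edge (8,9) forces its endpoints to differ, so 1 color is not enough.

No, G is not 1-colorable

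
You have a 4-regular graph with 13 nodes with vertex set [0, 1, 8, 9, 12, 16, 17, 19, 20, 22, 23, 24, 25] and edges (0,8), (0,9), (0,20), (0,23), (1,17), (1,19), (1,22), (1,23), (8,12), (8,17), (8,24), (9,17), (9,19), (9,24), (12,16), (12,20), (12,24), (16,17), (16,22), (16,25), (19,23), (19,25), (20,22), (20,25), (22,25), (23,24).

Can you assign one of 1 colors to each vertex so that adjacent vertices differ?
No, G is not 1-colorable

The clique on vertices [1, 19, 23] has size 3 > 1, so it alone needs 3 colors.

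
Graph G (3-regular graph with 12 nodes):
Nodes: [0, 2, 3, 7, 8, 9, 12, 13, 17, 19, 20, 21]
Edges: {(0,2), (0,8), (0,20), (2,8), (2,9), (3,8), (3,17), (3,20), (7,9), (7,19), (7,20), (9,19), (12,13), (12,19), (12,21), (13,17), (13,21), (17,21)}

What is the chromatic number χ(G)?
Clique number ω(G) = 3 (lower bound: χ ≥ ω).
The clique on [0, 2, 8] has size 3, forcing χ ≥ 3, and the coloring below uses 3 colors, so χ(G) = 3.
A valid 3-coloring: color 1: [2, 3, 19, 21]; color 2: [8, 9, 12, 17, 20]; color 3: [0, 7, 13].

χ(G) = 3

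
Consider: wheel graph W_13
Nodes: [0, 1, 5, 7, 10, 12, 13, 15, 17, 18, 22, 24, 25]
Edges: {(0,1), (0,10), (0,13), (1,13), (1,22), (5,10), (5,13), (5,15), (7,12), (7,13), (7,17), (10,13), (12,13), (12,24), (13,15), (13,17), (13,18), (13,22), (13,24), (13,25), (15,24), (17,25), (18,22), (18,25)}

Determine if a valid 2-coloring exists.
No, G is not 2-colorable

The clique on vertices [0, 1, 13] has size 3 > 2, so it alone needs 3 colors.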